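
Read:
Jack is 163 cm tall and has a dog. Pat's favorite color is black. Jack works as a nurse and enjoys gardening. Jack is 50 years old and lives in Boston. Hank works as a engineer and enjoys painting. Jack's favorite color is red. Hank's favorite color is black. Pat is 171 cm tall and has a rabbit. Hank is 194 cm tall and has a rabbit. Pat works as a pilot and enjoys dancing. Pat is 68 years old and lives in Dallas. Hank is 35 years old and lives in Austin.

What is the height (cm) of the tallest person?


Tallest: Hank at 194 cm

194


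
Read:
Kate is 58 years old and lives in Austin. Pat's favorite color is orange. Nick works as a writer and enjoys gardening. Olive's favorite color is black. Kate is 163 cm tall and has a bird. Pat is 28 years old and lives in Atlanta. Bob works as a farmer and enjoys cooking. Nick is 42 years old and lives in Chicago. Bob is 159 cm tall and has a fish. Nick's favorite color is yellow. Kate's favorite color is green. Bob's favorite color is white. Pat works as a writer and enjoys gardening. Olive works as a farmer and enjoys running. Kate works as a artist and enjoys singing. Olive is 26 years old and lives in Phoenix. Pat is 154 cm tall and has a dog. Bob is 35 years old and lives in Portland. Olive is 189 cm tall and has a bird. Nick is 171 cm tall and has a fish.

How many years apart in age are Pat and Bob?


28 vs 35, diff = 7

7


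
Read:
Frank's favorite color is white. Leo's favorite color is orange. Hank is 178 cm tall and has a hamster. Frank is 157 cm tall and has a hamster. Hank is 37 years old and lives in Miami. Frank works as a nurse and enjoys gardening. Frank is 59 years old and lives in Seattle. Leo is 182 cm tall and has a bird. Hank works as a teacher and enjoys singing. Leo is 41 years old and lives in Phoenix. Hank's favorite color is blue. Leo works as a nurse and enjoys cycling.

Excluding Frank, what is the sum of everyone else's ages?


Sum (excluding Frank): 78

78


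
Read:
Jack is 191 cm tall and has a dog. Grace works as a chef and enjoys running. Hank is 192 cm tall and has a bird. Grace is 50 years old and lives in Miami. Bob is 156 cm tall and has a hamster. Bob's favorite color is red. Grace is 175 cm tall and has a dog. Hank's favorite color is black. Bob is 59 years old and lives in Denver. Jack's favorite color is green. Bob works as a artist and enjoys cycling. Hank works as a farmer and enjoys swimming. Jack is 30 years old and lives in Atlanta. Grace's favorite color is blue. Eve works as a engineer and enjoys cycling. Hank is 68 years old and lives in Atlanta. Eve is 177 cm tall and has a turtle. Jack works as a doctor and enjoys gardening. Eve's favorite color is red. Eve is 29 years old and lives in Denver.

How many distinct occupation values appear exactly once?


Unique occupation values: 5

5


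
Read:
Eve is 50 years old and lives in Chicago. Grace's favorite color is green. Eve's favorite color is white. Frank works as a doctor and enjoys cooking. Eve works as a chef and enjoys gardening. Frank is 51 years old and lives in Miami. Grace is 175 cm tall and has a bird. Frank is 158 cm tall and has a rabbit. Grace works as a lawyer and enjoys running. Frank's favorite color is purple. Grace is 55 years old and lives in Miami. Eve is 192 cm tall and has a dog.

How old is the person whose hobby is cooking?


Person with hobby=cooking is Frank, age 51

51


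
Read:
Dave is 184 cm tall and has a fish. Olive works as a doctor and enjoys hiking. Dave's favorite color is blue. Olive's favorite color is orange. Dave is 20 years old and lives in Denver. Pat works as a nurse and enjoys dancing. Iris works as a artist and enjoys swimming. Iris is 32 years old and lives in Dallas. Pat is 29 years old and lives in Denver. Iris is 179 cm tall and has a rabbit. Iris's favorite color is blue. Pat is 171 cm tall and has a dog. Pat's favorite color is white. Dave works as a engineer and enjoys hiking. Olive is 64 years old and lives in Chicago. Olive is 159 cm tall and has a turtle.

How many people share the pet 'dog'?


Count: 1

1


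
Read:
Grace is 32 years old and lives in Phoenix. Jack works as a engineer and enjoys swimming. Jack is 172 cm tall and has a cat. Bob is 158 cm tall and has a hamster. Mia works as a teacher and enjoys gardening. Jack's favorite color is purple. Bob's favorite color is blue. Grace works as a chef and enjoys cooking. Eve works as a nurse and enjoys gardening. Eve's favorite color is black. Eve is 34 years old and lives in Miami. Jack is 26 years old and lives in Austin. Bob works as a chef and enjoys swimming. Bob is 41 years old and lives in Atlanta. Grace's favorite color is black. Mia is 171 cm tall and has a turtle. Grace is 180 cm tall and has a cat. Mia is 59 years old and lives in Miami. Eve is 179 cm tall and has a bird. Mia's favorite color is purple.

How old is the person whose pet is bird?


Person with pet=bird is Eve, age 34

34


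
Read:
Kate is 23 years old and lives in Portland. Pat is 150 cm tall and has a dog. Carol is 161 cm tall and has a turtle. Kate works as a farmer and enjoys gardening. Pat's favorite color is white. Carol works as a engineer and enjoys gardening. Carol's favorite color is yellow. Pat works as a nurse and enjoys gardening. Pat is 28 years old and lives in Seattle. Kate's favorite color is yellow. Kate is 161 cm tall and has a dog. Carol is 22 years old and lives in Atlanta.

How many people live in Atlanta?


Count in Atlanta: 1

1


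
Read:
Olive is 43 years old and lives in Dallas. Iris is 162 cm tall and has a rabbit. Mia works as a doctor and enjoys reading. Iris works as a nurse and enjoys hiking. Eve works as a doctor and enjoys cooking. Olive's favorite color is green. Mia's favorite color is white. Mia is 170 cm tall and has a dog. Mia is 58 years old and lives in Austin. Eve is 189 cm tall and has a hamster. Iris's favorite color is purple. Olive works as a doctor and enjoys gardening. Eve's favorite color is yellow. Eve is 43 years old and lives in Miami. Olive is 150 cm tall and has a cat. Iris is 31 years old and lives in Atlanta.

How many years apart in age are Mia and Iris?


58 vs 31, diff = 27

27


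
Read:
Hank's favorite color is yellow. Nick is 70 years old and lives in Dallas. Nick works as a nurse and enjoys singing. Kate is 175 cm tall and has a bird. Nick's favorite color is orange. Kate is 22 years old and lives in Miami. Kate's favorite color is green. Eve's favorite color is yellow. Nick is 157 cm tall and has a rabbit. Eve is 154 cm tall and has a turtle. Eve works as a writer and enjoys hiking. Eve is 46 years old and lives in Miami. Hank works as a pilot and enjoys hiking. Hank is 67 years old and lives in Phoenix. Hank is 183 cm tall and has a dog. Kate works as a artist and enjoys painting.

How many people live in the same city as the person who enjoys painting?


Person with hobby painting is Kate, city Miami. Count = 2

2


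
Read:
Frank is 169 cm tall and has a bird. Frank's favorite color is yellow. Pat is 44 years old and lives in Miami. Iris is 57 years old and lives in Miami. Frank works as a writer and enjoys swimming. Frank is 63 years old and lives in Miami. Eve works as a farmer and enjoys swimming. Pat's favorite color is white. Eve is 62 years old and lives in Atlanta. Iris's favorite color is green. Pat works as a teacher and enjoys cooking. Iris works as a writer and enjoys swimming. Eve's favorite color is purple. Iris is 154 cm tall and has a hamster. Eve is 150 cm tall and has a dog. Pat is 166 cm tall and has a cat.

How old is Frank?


Frank is 63 years old

63


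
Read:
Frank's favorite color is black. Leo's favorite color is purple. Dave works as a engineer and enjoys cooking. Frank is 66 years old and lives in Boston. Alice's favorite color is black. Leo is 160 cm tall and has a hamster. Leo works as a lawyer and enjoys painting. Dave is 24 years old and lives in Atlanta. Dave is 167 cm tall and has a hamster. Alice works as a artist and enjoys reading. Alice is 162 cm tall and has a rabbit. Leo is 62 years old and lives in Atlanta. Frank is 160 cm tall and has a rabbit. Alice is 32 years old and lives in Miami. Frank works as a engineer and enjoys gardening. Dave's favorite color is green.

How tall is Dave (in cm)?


Dave is 167 cm tall

167


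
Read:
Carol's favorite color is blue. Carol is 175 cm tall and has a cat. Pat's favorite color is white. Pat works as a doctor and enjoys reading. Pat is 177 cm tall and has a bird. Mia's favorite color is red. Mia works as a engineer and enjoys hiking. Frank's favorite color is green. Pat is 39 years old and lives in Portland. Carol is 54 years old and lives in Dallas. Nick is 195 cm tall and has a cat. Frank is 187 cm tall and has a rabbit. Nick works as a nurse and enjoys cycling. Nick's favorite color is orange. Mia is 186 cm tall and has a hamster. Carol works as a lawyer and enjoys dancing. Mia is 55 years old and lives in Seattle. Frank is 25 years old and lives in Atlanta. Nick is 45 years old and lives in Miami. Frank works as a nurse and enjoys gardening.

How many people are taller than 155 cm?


Taller than 155: 5

5


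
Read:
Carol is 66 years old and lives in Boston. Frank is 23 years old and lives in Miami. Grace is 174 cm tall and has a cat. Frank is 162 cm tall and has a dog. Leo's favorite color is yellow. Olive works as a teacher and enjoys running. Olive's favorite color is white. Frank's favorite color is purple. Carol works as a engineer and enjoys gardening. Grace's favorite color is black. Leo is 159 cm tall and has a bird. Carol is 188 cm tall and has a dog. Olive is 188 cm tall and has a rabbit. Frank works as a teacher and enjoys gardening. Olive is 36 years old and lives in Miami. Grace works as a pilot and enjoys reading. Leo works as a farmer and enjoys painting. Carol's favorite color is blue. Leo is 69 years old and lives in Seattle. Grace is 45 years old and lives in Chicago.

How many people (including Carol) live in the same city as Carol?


Carol lives in Boston. Count = 1

1


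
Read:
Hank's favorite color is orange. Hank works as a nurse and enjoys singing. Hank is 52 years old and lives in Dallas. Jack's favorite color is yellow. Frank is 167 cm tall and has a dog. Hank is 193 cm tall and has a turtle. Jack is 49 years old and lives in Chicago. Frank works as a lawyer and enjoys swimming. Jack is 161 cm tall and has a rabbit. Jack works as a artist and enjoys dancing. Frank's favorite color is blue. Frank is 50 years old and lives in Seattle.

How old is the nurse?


The nurse is Hank, age 52

52


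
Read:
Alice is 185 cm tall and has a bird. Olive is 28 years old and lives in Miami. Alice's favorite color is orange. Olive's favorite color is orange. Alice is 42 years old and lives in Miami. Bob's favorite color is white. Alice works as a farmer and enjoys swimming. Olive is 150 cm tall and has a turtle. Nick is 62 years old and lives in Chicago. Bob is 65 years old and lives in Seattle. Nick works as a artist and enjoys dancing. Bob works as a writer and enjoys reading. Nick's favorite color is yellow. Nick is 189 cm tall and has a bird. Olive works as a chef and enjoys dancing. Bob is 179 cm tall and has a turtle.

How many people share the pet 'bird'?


Count: 2

2


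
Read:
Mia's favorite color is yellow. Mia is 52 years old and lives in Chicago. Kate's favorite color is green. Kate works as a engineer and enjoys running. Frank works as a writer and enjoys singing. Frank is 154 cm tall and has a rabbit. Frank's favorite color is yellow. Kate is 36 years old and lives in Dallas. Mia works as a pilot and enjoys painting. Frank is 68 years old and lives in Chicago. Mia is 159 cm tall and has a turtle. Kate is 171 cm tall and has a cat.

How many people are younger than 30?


Filter: 0

0


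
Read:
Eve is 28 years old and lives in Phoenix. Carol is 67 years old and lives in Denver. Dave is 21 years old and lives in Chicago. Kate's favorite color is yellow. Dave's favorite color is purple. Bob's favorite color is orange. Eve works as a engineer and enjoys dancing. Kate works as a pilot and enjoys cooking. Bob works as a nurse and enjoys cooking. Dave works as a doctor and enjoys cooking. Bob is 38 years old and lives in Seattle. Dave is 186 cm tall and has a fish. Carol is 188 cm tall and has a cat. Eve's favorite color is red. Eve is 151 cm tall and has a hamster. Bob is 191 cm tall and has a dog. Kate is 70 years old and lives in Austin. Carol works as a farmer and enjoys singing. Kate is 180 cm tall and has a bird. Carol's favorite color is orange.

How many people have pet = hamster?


Count: 1

1


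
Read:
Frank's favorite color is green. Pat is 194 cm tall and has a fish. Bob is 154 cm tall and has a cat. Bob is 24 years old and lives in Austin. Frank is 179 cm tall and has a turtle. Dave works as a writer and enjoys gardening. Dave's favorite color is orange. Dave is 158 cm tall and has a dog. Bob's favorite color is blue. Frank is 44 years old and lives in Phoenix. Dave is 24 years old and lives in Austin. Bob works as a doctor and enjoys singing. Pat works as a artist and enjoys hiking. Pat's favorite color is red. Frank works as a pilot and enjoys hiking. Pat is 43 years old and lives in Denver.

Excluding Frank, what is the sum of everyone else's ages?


Sum (excluding Frank): 91

91


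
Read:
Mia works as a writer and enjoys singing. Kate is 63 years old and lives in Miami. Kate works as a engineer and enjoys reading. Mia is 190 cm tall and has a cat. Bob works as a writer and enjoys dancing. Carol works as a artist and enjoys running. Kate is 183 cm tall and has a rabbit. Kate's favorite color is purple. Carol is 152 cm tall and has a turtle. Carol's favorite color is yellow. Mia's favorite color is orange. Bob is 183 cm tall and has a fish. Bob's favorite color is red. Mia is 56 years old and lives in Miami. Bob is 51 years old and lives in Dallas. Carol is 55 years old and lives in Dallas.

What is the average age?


Sum=225, n=4, avg=56.25

56.25


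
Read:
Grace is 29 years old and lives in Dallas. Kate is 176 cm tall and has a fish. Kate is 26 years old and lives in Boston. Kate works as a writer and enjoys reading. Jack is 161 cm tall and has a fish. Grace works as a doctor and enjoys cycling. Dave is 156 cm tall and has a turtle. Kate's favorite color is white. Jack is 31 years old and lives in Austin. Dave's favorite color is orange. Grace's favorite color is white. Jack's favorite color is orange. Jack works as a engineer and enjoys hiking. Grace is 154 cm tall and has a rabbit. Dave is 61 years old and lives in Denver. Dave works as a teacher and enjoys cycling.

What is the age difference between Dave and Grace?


|61 - 29| = 32

32


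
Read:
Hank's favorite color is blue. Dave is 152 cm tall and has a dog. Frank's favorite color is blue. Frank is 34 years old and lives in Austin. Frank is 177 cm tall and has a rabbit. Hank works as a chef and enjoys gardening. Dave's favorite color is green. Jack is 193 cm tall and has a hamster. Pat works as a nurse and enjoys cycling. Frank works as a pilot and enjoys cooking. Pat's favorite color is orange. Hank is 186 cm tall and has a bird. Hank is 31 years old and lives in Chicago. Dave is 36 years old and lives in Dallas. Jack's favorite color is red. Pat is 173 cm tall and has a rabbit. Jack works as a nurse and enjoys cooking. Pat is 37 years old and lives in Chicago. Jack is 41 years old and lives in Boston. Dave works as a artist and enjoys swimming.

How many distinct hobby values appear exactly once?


Unique hobby values: 3

3


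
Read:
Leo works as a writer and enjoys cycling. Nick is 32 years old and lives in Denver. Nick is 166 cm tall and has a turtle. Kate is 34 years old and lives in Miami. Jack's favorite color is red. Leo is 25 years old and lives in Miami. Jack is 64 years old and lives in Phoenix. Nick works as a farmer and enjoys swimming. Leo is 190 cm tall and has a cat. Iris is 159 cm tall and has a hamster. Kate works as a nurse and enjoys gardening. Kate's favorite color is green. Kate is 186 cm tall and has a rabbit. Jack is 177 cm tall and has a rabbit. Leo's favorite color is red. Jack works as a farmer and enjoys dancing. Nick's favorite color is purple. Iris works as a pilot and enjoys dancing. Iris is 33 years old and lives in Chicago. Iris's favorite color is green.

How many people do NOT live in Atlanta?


Not in Atlanta: 5

5


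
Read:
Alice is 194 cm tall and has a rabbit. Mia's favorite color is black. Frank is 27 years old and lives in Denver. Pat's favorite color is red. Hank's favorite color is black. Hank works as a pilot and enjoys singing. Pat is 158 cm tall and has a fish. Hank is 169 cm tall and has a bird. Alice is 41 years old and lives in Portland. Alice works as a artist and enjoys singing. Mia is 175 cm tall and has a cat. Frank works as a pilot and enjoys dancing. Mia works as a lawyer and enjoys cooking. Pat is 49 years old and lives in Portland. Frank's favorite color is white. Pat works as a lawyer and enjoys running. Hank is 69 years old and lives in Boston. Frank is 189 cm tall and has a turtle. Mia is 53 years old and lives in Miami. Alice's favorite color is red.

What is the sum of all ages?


69+53+49+27+41 = 239

239


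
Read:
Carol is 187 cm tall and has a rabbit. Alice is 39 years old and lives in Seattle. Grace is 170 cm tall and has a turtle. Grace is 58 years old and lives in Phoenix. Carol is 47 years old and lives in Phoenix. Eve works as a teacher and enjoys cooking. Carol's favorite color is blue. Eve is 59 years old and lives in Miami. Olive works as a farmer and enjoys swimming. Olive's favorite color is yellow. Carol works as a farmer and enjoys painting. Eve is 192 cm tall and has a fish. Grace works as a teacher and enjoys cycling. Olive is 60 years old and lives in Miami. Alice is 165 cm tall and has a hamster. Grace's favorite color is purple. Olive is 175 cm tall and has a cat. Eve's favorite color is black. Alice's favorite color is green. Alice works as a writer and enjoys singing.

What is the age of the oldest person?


Oldest: Olive at 60

60


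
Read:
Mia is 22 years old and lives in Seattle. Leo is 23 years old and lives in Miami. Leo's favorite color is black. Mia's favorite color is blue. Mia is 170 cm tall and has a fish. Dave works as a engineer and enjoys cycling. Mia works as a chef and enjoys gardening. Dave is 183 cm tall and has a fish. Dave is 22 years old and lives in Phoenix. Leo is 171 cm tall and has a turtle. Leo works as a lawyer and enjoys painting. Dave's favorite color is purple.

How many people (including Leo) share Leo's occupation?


Leo is a lawyer. Count = 1

1


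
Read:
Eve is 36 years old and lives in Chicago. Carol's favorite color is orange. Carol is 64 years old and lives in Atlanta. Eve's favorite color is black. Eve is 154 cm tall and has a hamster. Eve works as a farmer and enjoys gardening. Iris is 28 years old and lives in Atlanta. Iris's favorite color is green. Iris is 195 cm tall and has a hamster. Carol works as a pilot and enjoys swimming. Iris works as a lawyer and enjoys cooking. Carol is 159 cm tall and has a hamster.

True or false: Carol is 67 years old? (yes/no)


Carol is actually 64. no

no


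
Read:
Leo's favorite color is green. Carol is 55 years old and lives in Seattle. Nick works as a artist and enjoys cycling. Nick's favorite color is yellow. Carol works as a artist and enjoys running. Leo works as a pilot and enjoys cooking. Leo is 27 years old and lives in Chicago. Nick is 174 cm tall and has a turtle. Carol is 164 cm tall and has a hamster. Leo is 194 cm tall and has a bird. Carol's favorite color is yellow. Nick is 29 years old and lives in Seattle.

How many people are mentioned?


People: Nick, Leo, Carol. Count = 3

3


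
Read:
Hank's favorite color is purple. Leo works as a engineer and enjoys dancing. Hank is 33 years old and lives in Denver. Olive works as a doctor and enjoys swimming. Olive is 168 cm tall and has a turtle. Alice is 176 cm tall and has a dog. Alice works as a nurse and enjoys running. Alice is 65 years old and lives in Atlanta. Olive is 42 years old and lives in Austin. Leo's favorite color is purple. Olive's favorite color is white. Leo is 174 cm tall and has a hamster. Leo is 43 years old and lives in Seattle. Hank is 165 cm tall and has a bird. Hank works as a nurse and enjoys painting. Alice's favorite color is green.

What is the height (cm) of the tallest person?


Tallest: Alice at 176 cm

176


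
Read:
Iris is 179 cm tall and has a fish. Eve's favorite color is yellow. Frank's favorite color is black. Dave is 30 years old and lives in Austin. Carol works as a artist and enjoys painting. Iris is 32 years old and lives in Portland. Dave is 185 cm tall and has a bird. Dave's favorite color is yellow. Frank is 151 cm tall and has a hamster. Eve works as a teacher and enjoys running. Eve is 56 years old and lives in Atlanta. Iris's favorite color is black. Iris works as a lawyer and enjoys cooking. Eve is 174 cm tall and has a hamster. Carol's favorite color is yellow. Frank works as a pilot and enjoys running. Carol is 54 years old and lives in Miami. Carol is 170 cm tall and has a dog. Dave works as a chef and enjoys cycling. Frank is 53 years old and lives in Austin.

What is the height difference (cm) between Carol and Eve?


|170 - 174| = 4

4


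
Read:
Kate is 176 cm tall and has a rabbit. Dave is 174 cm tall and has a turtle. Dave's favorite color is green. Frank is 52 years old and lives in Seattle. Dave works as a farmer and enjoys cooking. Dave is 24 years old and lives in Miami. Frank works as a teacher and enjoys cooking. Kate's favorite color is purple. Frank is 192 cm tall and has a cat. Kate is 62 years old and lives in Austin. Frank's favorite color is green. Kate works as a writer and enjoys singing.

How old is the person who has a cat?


Person with cat is Frank, age 52

52


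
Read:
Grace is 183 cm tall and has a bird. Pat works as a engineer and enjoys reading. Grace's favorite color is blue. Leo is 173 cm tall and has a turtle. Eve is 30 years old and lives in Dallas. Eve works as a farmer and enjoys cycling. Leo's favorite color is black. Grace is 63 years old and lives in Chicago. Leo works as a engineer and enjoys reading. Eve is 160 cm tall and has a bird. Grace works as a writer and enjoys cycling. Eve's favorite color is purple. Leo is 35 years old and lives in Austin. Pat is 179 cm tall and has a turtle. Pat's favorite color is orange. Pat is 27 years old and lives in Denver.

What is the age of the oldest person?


Oldest: Grace at 63

63


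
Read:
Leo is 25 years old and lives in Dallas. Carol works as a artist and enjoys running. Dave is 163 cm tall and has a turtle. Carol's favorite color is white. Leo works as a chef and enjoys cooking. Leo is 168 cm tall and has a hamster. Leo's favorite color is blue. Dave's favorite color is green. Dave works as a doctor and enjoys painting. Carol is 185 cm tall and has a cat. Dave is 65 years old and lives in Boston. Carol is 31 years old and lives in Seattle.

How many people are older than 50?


Filter: 1

1


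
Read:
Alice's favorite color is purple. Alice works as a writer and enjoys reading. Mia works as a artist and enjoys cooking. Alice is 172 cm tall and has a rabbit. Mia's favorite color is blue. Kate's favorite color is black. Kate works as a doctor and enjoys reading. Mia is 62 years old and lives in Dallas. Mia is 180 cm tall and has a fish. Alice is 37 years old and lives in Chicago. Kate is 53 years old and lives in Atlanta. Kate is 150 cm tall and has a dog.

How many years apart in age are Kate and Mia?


53 vs 62, diff = 9

9


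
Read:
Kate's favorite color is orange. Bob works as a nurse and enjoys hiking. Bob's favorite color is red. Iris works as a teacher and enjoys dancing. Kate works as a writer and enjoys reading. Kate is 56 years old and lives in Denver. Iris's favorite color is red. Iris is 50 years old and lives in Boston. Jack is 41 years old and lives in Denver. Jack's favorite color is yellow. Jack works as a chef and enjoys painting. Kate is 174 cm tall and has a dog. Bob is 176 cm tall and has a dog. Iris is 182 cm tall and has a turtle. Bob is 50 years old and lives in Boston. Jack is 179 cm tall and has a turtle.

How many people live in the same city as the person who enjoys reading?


Person with hobby reading is Kate, city Denver. Count = 2

2


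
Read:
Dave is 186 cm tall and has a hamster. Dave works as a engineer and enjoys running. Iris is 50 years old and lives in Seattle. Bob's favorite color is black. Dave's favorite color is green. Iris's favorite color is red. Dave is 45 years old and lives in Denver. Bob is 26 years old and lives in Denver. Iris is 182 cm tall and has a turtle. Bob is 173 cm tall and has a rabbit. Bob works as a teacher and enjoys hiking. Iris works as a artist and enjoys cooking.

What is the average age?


Sum=121, n=3, avg=40.33

40.33


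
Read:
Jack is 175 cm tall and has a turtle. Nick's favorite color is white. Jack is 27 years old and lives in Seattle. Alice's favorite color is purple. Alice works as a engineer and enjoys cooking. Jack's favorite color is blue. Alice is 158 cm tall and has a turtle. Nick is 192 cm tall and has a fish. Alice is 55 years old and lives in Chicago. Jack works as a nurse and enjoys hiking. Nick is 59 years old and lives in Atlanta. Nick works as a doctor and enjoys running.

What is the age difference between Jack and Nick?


|27 - 59| = 32

32


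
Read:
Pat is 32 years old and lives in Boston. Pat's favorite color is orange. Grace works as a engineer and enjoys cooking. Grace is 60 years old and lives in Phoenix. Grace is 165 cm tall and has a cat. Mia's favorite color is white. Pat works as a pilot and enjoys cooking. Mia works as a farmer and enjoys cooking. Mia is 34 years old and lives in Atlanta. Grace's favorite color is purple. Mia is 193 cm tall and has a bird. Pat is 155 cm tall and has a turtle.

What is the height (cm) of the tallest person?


Tallest: Mia at 193 cm

193


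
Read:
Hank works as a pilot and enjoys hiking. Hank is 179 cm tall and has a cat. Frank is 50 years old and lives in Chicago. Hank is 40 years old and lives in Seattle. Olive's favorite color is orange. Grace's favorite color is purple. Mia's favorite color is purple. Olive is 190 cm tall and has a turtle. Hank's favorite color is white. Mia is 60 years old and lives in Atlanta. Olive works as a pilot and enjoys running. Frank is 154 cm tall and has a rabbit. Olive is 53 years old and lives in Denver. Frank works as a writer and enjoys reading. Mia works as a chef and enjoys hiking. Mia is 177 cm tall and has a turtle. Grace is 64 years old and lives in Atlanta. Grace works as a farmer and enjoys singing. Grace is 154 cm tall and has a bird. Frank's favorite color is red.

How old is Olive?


Olive is 53 years old

53


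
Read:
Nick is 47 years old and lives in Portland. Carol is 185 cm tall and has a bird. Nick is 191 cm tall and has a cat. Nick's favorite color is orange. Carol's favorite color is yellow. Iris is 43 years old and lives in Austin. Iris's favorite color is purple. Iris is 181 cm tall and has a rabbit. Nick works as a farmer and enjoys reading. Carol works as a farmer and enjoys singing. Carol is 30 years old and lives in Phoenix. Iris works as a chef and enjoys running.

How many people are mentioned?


People: Nick, Carol, Iris. Count = 3

3


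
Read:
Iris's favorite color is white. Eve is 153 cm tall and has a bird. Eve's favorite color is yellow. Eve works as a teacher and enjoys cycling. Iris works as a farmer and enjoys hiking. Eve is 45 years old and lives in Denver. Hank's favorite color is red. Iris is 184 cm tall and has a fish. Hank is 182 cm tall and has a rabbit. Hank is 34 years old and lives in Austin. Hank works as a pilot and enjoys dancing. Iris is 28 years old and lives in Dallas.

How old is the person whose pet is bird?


Person with pet=bird is Eve, age 45

45


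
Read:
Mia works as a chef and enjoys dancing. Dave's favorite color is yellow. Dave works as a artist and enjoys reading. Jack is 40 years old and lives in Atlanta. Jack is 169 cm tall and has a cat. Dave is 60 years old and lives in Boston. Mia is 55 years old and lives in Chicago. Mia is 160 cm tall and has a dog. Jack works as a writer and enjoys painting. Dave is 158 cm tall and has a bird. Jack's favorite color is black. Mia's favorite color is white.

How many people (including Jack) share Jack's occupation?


Jack is a writer. Count = 1

1


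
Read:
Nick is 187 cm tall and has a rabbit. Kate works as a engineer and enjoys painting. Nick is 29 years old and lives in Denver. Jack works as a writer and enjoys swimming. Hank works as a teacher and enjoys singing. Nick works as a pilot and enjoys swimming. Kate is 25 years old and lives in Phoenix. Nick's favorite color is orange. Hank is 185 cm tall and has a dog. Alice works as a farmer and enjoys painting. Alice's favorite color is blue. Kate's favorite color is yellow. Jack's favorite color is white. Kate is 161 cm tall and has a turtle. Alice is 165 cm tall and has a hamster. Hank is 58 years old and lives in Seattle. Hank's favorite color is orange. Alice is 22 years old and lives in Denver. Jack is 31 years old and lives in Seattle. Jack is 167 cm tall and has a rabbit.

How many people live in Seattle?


Count in Seattle: 2

2


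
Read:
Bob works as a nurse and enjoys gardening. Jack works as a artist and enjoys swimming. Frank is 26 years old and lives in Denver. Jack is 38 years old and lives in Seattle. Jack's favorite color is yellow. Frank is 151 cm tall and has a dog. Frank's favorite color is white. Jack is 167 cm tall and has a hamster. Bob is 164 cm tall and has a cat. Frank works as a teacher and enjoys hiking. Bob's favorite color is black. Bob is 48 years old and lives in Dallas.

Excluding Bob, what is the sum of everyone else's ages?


Sum (excluding Bob): 64

64


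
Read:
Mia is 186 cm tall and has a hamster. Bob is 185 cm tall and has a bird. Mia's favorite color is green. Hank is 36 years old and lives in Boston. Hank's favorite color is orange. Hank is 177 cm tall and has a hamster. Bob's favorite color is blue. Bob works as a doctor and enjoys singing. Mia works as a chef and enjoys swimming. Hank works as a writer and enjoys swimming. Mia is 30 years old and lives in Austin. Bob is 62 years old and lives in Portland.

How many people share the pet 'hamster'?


Count: 2

2


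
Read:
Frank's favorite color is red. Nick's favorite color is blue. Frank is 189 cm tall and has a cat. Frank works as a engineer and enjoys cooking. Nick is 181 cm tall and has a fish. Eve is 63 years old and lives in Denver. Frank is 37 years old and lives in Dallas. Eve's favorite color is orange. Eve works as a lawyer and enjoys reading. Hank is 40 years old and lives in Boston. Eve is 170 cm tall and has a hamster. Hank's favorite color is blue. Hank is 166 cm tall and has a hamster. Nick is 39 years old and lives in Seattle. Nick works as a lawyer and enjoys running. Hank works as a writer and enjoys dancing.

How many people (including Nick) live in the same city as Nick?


Nick lives in Seattle. Count = 1

1


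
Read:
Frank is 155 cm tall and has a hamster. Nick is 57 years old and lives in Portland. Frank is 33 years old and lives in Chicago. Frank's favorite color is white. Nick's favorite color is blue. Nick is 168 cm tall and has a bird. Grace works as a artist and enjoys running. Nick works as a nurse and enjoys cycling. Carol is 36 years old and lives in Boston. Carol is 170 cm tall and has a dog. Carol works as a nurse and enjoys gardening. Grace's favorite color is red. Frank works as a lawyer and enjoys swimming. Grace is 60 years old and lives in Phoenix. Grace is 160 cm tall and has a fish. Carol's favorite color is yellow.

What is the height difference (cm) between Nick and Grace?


|168 - 160| = 8

8


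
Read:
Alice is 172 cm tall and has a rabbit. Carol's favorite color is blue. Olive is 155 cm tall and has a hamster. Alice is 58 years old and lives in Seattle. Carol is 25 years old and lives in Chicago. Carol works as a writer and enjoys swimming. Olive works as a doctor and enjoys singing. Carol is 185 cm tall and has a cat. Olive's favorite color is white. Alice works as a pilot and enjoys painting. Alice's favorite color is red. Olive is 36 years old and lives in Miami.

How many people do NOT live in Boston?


Not in Boston: 3

3


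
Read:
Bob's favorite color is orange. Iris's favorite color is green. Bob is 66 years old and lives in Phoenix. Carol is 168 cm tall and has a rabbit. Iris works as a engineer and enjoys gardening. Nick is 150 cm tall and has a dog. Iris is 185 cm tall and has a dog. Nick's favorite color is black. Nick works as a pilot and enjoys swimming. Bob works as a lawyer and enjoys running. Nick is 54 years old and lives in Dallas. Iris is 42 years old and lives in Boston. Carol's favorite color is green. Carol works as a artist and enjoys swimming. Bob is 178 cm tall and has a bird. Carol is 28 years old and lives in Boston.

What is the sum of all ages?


28+54+42+66 = 190

190


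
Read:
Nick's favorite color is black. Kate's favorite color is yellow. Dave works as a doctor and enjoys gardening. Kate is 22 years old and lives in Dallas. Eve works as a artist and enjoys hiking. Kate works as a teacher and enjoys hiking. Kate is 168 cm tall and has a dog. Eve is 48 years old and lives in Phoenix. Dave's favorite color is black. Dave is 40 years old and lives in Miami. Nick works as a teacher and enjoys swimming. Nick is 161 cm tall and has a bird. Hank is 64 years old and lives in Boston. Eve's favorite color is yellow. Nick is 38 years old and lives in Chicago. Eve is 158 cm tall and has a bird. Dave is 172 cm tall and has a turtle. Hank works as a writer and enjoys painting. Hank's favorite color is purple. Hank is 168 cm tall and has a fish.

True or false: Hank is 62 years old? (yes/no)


Hank is actually 64. no

no


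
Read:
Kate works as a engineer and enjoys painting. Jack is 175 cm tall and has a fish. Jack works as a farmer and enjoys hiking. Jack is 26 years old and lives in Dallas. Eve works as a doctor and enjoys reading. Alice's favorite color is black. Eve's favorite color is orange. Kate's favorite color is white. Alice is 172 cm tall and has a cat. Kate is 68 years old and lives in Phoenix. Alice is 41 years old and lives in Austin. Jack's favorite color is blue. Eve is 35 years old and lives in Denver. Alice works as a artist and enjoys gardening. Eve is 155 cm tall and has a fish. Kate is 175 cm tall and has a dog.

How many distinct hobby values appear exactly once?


Unique hobby values: 4

4


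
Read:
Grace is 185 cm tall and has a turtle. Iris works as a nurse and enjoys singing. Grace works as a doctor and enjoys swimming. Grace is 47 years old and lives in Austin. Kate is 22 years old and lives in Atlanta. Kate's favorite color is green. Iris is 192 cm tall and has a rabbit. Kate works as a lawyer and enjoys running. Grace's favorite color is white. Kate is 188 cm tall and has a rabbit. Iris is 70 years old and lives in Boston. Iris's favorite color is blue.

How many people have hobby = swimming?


Count: 1

1


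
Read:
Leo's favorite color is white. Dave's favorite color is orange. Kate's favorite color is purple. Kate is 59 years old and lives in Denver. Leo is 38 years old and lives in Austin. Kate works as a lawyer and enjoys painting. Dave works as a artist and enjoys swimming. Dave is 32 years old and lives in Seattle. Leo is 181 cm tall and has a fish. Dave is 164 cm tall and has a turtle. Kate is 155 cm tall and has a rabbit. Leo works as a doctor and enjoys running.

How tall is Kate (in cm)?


Kate is 155 cm tall

155


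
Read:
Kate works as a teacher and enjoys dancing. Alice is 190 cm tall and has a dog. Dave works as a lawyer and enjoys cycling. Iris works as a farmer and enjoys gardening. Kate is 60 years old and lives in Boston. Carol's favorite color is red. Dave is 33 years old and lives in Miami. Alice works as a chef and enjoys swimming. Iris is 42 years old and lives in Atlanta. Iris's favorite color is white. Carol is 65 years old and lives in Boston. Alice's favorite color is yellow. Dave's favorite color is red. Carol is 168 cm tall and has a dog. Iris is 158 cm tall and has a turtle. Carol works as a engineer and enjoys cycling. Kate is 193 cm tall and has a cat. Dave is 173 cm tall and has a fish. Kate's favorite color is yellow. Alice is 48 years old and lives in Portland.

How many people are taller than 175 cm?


Taller than 175: 2

2


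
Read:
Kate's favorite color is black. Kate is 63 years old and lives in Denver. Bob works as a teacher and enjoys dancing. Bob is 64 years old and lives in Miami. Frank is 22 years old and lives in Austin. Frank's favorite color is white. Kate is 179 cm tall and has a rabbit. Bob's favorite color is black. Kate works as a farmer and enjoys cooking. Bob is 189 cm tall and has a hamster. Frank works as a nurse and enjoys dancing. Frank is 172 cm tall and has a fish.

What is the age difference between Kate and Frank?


|63 - 22| = 41

41


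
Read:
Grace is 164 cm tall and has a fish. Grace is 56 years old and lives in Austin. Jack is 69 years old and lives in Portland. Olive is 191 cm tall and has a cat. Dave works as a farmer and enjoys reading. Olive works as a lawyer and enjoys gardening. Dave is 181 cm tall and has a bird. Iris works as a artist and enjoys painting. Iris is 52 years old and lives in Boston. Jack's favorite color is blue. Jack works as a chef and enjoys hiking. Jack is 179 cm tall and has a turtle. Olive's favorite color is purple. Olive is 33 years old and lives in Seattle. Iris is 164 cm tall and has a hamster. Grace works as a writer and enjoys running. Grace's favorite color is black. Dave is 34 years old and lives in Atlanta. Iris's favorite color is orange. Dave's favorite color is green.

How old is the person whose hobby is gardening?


Person with hobby=gardening is Olive, age 33

33


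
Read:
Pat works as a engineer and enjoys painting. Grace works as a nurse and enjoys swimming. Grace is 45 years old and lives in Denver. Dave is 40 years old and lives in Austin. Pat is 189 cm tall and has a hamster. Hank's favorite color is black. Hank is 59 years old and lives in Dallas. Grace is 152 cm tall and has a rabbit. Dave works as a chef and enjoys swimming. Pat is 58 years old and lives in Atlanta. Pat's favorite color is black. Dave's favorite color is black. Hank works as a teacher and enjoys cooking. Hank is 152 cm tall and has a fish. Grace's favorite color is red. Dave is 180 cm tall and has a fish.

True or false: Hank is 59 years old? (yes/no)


Hank is actually 59. yes

yes


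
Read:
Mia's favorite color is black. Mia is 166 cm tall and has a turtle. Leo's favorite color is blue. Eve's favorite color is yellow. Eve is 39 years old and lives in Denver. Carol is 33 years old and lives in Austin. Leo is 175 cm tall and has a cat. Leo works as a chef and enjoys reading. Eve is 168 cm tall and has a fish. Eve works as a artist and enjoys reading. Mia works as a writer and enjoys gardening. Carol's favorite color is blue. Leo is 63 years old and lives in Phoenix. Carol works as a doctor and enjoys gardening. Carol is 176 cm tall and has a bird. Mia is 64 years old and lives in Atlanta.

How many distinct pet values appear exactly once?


Unique pet values: 4

4


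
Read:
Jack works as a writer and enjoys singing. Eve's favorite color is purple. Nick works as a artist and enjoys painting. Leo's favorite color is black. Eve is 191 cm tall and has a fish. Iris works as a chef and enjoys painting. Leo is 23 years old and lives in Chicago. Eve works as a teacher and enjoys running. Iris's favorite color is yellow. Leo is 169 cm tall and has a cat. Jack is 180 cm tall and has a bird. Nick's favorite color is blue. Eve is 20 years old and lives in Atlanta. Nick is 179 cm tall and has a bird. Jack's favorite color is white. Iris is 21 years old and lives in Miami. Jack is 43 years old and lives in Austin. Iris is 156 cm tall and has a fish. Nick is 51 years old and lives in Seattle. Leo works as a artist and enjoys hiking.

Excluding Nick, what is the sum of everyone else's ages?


Sum (excluding Nick): 107

107
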